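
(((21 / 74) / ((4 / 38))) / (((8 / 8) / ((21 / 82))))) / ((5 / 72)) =75411 / 7585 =9.94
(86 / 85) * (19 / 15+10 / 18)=7052 / 3825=1.84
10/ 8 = 5/ 4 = 1.25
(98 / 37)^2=9604 / 1369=7.02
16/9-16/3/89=1376/801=1.72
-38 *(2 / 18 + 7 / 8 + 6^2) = -50597 / 36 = -1405.47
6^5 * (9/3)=23328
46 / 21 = 2.19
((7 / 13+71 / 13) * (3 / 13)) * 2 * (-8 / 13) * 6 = -1728 / 169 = -10.22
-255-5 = -260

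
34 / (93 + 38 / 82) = 697 / 1916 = 0.36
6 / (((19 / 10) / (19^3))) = 21660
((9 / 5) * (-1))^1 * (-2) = 18 / 5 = 3.60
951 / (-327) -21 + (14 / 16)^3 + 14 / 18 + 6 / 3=-10276765 / 502272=-20.46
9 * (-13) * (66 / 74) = -104.35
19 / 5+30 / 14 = 208 / 35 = 5.94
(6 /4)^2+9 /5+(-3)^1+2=61 /20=3.05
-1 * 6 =-6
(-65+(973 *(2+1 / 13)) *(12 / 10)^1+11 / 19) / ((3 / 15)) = 2915334 / 247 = 11802.97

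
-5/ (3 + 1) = -5/ 4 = -1.25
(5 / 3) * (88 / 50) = 44 / 15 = 2.93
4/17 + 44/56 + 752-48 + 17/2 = 84909/119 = 713.52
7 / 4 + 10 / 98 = 363 / 196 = 1.85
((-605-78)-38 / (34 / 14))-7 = -11996 / 17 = -705.65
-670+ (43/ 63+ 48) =-39143/ 63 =-621.32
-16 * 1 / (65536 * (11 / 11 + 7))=-1 / 32768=-0.00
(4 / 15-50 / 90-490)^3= -10739738204047 / 91125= -117857209.37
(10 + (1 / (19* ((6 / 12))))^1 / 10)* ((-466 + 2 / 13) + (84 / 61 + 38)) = -64323738 / 15067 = -4269.18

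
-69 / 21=-23 / 7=-3.29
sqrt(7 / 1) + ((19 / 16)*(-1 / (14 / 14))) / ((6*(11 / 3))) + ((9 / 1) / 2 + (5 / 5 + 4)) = sqrt(7) + 3325 / 352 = 12.09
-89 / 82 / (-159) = 89 / 13038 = 0.01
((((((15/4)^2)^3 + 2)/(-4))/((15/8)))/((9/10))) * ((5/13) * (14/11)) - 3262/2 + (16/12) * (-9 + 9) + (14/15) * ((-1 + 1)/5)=-3623171587/1976832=-1832.82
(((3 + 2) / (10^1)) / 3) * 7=1.17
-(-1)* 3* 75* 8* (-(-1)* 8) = 14400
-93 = -93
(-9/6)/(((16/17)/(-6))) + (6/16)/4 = 309/32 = 9.66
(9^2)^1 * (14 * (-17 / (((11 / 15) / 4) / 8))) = -9253440 / 11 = -841221.82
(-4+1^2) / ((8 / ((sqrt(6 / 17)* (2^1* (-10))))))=15* sqrt(102) / 34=4.46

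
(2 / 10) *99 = 99 / 5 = 19.80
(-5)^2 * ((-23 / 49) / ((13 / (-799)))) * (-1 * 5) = -2297125 / 637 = -3606.16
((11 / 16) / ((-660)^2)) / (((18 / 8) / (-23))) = -23 / 1425600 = -0.00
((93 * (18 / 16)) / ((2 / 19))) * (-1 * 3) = -47709 / 16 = -2981.81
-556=-556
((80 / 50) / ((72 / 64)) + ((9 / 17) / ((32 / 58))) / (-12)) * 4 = 65717 / 12240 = 5.37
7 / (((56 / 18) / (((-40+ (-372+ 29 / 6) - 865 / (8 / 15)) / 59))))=-146091 / 1888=-77.38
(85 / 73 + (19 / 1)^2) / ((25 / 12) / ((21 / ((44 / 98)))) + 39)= 163228212 / 17597453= 9.28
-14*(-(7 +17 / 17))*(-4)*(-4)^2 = -7168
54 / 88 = 27 / 44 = 0.61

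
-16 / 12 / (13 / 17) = -68 / 39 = -1.74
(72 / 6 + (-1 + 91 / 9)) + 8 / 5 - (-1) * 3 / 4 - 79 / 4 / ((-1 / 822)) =2926433 / 180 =16257.96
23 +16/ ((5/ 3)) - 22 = 53/ 5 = 10.60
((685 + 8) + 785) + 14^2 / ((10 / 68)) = 14054 / 5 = 2810.80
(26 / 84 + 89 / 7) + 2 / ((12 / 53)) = 21.86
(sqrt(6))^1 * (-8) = -8 * sqrt(6) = -19.60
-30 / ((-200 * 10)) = 3 / 200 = 0.02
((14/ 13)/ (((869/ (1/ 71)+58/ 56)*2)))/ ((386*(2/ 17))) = 833/ 4334550909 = 0.00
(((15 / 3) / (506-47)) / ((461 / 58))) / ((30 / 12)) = 116 / 211599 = 0.00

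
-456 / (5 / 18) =-8208 / 5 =-1641.60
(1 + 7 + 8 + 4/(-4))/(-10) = -3/2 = -1.50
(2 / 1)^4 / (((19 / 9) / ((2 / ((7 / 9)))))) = 2592 / 133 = 19.49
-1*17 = -17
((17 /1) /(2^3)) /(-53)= -17 /424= -0.04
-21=-21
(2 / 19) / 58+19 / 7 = 2.72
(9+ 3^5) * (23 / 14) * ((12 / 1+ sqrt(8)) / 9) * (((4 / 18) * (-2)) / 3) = -736 / 9 - 368 * sqrt(2) / 27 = -101.05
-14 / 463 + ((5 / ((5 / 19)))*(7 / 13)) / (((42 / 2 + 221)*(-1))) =-105623 / 1456598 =-0.07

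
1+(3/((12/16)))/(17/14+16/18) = 769/265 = 2.90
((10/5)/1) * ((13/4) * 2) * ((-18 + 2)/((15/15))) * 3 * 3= -1872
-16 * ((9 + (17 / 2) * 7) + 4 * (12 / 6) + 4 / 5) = -6184 / 5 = -1236.80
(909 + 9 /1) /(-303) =-306 /101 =-3.03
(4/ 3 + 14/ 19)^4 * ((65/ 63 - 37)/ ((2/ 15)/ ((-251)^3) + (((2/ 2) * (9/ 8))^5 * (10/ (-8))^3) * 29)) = 72846554024486920949596160/ 11255160670727381934255009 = 6.47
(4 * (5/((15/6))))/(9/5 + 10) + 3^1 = 217/59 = 3.68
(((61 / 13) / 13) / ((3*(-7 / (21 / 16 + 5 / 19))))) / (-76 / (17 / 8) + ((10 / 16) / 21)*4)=0.00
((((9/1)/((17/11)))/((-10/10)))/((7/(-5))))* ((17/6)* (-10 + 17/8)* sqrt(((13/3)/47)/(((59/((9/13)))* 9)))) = -495* sqrt(8319)/44368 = -1.02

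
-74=-74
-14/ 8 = -7/ 4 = -1.75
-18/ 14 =-9/ 7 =-1.29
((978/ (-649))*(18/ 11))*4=-70416/ 7139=-9.86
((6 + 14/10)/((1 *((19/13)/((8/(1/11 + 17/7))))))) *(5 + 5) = 296296/1843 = 160.77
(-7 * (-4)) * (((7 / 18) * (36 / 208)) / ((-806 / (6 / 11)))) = -147 / 115258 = -0.00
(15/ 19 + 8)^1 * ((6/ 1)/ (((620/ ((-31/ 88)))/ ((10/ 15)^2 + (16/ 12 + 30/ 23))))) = -4843/ 52440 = -0.09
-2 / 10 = -1 / 5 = -0.20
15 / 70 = 3 / 14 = 0.21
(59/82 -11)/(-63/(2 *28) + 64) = -3372/20623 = -0.16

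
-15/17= -0.88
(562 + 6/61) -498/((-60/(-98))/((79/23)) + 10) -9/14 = 4311331217/8411900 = 512.53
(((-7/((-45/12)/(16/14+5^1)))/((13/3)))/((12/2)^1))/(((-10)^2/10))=43/975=0.04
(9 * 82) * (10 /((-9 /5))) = -4100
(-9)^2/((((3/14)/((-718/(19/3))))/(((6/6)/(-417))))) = 271404/2641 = 102.77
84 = 84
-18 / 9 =-2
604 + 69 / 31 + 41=20064 / 31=647.23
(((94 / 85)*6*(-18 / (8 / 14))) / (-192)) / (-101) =-2961 / 274720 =-0.01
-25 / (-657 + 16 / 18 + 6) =0.04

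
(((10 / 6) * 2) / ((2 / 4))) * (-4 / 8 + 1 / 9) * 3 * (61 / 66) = -2135 / 297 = -7.19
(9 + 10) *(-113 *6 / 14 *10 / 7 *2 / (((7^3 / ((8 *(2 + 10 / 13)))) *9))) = -4122240 / 218491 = -18.87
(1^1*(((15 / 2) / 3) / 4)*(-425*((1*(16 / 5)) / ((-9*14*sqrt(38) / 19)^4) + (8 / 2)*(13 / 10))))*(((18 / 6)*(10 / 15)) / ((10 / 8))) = -139256205925 / 63011844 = -2210.00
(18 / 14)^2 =81 / 49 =1.65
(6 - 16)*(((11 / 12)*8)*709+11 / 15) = -156002 / 3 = -52000.67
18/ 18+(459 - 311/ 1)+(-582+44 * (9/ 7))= -2635/ 7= -376.43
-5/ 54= -0.09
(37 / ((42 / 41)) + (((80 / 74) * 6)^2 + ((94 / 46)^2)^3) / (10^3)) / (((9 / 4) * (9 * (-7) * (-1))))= 154207424525926321 / 603271524803046750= 0.26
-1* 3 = -3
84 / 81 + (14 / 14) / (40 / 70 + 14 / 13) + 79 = 108869 / 1350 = 80.64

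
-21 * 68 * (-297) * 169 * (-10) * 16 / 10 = -1146809664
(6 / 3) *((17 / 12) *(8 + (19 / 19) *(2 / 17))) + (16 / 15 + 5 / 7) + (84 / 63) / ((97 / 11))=253934 / 10185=24.93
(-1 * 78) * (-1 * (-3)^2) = 702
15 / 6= 5 / 2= 2.50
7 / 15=0.47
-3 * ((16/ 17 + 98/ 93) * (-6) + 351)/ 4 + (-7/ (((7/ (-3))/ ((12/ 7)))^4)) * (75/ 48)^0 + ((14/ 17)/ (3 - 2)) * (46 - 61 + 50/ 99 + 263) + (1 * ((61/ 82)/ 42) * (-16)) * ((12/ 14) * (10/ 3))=-369737197188715/ 7046540265996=-52.47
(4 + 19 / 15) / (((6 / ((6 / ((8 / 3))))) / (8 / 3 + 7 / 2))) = 2923 / 240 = 12.18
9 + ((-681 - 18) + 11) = -679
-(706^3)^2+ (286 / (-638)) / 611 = -168781196828850881729 / 1363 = -123830665318305856.00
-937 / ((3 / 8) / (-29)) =217384 / 3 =72461.33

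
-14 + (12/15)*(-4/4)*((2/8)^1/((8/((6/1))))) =-283/20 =-14.15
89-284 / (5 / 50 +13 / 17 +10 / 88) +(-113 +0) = -1149976 / 3659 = -314.29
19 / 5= 3.80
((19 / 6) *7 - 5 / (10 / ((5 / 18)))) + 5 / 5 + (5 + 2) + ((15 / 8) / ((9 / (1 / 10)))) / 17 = 73511 / 2448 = 30.03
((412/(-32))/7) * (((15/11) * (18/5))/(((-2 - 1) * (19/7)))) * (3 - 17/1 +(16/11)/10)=-15.36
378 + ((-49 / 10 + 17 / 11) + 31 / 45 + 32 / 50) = 1861073 / 4950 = 375.97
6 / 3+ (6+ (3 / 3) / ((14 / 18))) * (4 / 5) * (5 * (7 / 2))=104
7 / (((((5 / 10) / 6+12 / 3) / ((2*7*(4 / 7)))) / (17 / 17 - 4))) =-288 / 7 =-41.14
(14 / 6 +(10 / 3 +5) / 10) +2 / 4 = 11 / 3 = 3.67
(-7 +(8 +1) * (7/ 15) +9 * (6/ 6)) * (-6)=-186/ 5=-37.20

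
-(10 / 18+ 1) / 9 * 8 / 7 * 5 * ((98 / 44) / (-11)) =0.20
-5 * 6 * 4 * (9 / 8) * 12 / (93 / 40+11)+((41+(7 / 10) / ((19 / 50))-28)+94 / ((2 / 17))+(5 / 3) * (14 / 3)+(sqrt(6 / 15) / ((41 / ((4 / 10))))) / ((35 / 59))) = 118 * sqrt(10) / 35875+63804101 / 91143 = 700.05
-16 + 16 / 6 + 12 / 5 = -164 / 15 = -10.93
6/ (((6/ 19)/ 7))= 133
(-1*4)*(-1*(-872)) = -3488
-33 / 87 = -11 / 29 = -0.38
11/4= 2.75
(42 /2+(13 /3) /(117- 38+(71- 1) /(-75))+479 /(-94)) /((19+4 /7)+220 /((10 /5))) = 12297285 /99837118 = 0.12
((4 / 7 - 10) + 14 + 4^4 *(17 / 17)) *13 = 23712 / 7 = 3387.43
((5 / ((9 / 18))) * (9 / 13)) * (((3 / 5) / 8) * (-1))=-27 / 52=-0.52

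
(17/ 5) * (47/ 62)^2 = 37553/ 19220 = 1.95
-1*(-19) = 19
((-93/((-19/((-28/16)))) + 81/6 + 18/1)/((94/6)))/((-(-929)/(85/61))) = 444465/202421668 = 0.00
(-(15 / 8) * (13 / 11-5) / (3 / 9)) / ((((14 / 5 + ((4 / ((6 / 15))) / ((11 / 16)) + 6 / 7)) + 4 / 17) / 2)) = 562275 / 241352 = 2.33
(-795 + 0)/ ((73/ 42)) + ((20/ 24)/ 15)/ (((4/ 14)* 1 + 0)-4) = -15627031/ 34164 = -457.41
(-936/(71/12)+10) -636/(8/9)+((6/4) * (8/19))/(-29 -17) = -53596717/62054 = -863.71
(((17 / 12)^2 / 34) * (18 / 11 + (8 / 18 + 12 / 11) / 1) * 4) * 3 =2669 / 1188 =2.25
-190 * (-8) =1520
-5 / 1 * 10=-50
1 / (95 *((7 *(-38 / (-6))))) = 3 / 12635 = 0.00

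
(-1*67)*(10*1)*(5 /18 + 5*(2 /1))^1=-61975 /9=-6886.11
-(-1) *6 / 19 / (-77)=-6 / 1463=-0.00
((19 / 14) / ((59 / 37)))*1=703 / 826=0.85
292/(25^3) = 292/15625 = 0.02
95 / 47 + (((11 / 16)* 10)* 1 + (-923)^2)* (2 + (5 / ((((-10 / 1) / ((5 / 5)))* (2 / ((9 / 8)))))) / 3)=19540025549 / 12032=1624004.78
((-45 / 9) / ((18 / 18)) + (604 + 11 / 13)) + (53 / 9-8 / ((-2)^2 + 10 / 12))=2049643 / 3393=604.08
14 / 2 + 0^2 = 7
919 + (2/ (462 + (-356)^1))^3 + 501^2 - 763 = 251157.00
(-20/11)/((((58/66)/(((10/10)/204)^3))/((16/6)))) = -5/7693758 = -0.00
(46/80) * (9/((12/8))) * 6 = 207/10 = 20.70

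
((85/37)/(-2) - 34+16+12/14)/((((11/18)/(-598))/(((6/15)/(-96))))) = -1699815/22792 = -74.58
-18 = -18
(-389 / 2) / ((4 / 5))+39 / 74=-71809 / 296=-242.60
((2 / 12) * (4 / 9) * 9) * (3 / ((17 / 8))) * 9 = 144 / 17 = 8.47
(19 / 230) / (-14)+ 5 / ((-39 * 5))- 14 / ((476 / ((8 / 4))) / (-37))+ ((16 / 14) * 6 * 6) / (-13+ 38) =40462463 / 10674300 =3.79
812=812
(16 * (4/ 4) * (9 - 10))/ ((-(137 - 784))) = -16/ 647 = -0.02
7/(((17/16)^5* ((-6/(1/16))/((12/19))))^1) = -917504/26977283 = -0.03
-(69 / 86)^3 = -328509 / 636056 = -0.52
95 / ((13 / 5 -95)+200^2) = 25 / 10502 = 0.00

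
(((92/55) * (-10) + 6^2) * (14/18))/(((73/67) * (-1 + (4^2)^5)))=99428/7578051525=0.00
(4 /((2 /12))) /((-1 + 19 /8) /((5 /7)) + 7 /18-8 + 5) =-8640 /247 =-34.98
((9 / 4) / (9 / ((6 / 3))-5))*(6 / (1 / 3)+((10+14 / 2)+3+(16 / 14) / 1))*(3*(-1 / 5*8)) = 29592 / 35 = 845.49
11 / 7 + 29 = 214 / 7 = 30.57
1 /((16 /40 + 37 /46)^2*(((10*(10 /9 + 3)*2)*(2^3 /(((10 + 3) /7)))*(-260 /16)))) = -4761 /39745622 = -0.00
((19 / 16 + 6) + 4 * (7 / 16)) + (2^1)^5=655 / 16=40.94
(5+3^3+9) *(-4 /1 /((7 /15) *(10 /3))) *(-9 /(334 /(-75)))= -249075 /1169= -213.07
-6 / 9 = -0.67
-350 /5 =-70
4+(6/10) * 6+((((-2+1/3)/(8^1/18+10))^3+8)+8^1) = 97992037/4152920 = 23.60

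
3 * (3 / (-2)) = -4.50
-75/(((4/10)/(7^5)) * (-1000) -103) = 1260525/1731521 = 0.73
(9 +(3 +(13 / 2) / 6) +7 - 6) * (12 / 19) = 169 / 19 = 8.89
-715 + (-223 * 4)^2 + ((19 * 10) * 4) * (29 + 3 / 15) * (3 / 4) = 811593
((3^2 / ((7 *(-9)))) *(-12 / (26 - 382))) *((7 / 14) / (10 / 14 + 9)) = -3 / 12104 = -0.00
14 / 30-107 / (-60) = 9 / 4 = 2.25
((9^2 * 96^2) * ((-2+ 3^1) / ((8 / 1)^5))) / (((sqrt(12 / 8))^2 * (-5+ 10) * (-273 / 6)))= -243 / 3640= -0.07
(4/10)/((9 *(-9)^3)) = -2/32805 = -0.00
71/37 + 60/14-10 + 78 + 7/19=366974/4921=74.57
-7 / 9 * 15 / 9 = -35 / 27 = -1.30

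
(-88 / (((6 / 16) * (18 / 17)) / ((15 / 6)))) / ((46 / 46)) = -14960 / 27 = -554.07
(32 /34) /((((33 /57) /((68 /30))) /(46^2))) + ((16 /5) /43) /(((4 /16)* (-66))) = 1676384 /215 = 7797.13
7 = 7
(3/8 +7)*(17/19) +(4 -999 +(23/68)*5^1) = -2549659/2584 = -986.71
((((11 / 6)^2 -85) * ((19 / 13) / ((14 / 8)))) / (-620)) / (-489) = -55841 / 248304420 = -0.00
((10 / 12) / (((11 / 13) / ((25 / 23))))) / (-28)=-1625 / 42504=-0.04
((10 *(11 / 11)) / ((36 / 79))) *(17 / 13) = 6715 / 234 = 28.70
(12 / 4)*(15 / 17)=45 / 17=2.65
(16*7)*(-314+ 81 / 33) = -383824 / 11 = -34893.09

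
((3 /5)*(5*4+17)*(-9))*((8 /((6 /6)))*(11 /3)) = -29304 /5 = -5860.80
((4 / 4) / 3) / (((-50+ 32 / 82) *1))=-41 / 6102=-0.01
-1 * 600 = -600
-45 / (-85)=0.53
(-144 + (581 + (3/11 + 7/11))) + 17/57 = 274756/627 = 438.21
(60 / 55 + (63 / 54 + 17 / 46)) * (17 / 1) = 44.66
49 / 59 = 0.83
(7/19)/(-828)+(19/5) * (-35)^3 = -2563136107/15732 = -162925.00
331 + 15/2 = 677/2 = 338.50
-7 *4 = -28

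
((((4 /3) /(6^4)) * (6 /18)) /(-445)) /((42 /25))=-5 /10900008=-0.00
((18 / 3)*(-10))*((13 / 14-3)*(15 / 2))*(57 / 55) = 74385 / 77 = 966.04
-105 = -105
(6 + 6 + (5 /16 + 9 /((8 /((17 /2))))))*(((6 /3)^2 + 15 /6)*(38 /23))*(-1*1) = -43225 /184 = -234.92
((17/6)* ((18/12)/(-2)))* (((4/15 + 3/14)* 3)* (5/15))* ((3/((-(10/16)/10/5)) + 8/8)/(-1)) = -410363/1680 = -244.26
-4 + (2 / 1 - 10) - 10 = -22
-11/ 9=-1.22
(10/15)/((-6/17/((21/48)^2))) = -833/2304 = -0.36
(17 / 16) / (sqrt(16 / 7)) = 17 * sqrt(7) / 64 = 0.70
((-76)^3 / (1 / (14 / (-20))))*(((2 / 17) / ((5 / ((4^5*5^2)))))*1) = 3146579968 / 17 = 185092939.29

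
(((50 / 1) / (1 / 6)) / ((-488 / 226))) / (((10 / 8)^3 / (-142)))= 3080832 / 305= 10101.09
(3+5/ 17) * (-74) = -4144/ 17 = -243.76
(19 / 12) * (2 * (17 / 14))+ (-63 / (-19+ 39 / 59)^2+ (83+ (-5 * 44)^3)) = -65445280422367 / 6146301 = -10647913.34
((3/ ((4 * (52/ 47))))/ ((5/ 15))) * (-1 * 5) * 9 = -19035/ 208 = -91.51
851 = 851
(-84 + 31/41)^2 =11648569/1681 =6929.55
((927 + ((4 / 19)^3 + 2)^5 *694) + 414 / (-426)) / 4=6374715005040834231261255 / 1077860019121110679229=5914.23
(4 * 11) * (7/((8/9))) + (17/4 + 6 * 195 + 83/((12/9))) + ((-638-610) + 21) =356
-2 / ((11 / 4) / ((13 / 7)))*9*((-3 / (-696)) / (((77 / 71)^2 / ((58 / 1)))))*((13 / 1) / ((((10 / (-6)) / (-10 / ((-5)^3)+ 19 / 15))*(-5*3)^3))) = -172089658 / 21399984375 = -0.01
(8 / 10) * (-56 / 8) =-5.60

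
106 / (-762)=-53 / 381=-0.14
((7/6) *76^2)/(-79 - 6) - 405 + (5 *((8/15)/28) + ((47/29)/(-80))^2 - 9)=-315886334249/640505600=-493.18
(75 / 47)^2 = 5625 / 2209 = 2.55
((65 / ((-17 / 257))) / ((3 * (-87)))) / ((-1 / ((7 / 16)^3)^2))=-1965326545 / 74440507392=-0.03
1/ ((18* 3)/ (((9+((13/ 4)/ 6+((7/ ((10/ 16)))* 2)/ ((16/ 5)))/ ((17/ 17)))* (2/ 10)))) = 397/ 6480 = 0.06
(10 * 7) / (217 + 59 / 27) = 945 / 2959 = 0.32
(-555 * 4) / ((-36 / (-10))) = -1850 / 3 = -616.67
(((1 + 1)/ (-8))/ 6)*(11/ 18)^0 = -1/ 24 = -0.04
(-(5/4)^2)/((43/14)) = -175/344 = -0.51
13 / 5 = 2.60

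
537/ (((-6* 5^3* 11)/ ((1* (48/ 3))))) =-1432/ 1375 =-1.04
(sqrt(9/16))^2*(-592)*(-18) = 5994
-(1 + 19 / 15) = -34 / 15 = -2.27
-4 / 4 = -1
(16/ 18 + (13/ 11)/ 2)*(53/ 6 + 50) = 103429/ 1188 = 87.06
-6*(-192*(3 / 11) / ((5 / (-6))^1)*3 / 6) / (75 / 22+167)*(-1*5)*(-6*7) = -870912 / 3749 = -232.31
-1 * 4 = -4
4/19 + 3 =61/19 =3.21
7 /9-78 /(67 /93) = -64817 /603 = -107.49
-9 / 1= -9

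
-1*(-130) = 130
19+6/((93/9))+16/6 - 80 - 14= -6673/93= -71.75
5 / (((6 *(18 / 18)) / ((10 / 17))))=25 / 51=0.49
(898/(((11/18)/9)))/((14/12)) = 872856/77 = 11335.79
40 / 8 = 5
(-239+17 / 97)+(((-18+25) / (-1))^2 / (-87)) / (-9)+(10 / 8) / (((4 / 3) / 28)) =-64562045 / 303804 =-212.51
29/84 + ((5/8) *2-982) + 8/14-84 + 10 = -6323/6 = -1053.83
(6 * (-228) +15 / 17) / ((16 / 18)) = -209169 / 136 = -1538.01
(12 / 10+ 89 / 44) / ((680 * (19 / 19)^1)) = 709 / 149600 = 0.00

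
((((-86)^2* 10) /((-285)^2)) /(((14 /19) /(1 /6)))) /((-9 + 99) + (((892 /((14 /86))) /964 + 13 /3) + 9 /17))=15150706 /7396386975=0.00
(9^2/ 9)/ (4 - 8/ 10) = 45/ 16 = 2.81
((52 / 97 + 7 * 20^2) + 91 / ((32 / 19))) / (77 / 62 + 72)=274677887 / 7047632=38.97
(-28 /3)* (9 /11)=-84 /11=-7.64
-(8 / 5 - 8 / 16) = -11 / 10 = -1.10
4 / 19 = 0.21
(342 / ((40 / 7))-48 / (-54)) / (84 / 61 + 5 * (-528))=-666913 / 28972080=-0.02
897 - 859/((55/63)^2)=-230.06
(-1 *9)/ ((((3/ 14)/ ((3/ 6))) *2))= -21/ 2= -10.50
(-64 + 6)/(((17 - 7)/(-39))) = 1131/5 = 226.20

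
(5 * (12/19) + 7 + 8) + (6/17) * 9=6891/323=21.33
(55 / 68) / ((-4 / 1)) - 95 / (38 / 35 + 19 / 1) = -49635 / 10064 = -4.93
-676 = -676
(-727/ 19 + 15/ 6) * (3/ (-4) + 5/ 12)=453/ 38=11.92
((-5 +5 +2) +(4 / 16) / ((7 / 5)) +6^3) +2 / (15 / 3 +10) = 91691 / 420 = 218.31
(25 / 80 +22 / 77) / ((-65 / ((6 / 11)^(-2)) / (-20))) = 8107 / 13104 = 0.62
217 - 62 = 155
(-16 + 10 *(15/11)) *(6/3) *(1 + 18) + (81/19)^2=-284497/3971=-71.64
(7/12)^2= 49/144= 0.34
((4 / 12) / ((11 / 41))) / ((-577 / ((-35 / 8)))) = 1435 / 152328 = 0.01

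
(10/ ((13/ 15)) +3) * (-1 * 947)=-178983/ 13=-13767.92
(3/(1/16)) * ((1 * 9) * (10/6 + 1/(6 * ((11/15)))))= 818.18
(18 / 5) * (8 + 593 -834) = -4194 / 5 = -838.80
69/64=1.08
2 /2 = 1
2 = 2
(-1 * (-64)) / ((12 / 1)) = 5.33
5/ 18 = 0.28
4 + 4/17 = 72/17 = 4.24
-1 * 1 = -1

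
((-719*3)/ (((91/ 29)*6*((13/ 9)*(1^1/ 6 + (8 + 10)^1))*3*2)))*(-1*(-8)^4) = 384325632/ 128947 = 2980.49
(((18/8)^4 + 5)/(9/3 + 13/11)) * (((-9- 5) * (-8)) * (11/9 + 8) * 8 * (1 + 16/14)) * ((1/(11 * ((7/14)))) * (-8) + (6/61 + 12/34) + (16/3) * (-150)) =-7433019557915/71553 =-103881312.56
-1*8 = -8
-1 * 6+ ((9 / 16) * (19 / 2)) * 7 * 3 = 3399 / 32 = 106.22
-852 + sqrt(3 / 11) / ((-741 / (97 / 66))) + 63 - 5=-794 - 97* sqrt(33) / 537966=-794.00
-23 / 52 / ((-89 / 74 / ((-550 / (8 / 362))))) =-42358525 / 4628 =-9152.66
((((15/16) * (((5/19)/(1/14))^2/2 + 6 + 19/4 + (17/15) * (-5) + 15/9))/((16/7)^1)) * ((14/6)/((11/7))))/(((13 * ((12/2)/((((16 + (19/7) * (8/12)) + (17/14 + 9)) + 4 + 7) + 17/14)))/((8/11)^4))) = 56597450/47568609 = 1.19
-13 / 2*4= -26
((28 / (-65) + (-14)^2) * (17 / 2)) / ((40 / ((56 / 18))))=378182 / 2925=129.29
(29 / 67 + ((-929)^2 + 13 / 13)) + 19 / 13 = 751711232 / 871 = 863043.89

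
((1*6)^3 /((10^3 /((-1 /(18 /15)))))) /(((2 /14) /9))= -567 /50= -11.34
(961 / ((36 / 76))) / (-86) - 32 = -43027 / 774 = -55.59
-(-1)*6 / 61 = 6 / 61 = 0.10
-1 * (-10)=10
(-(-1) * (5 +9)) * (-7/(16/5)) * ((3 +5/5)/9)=-245/18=-13.61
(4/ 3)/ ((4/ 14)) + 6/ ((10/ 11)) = 169/ 15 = 11.27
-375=-375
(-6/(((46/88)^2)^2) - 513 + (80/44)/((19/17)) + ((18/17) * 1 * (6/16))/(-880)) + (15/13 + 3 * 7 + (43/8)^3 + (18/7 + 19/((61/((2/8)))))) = -5816222214373521799/14129205581370880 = -411.65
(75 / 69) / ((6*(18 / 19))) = 475 / 2484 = 0.19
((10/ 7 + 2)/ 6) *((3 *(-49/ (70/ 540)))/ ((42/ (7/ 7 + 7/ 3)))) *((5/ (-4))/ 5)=90/ 7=12.86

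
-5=-5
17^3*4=19652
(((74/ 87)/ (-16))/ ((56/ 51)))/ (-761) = 629/ 9886912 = 0.00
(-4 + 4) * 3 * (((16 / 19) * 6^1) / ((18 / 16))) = 0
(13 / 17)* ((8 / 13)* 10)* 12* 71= 4009.41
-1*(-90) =90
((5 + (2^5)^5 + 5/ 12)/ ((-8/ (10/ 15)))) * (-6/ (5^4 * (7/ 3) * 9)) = 402653249/ 315000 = 1278.26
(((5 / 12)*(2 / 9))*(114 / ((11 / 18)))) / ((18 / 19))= 1805 / 99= 18.23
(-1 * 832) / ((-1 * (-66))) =-416 / 33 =-12.61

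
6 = 6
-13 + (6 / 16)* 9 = -77 / 8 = -9.62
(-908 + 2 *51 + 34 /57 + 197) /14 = -34679 /798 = -43.46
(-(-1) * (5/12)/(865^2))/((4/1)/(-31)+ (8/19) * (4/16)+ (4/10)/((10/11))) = 2945/2201218092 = 0.00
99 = 99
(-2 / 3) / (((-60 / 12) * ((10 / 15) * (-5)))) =-1 / 25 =-0.04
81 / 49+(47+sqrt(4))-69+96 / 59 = -48337 / 2891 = -16.72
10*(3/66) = 5/11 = 0.45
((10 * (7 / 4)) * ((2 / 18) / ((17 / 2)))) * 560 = 19600 / 153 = 128.10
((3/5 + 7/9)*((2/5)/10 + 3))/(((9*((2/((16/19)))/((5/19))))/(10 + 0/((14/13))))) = 3968/7695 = 0.52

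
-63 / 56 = -9 / 8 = -1.12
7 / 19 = 0.37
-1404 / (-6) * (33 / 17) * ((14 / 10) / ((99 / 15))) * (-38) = -62244 / 17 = -3661.41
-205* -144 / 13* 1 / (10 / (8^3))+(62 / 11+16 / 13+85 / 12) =199531907 / 1716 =116277.34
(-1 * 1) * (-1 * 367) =367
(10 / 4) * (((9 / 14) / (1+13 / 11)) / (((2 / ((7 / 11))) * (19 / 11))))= 165 / 1216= 0.14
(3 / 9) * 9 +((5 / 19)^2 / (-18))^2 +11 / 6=204083311 / 42224004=4.83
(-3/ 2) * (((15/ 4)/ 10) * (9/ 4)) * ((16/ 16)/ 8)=-81/ 512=-0.16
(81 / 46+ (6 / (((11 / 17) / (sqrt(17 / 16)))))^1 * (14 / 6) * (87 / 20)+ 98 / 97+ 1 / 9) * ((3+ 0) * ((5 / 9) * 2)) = 578735 / 60237+ 3451 * sqrt(17) / 44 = 332.99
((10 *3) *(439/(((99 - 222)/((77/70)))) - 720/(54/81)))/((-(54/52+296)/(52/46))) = 901262804/7282789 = 123.75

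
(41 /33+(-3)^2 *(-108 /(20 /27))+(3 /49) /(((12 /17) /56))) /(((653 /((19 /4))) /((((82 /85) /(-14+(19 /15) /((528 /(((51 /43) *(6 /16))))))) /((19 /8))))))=80099888128 /290561808705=0.28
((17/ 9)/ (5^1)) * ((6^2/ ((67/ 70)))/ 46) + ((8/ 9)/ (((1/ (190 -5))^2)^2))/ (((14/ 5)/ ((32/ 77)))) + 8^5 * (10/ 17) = 19641407862177172/ 127081647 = 154557391.46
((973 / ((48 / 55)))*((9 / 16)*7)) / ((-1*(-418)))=102165 / 9728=10.50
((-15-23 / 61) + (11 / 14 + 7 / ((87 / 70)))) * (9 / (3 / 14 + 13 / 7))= -1996941 / 51301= -38.93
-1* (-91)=91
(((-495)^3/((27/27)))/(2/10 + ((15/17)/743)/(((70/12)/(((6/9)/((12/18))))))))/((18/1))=-5957703241875/177014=-33656678.24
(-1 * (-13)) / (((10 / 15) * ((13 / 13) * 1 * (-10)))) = -39 / 20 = -1.95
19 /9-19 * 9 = -1520 /9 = -168.89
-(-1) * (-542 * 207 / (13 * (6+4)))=-56097 / 65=-863.03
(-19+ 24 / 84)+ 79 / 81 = -10058 / 567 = -17.74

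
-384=-384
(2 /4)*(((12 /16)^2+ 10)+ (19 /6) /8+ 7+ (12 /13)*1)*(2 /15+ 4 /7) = 6.65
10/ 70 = 1/ 7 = 0.14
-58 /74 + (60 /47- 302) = -524321 /1739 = -301.51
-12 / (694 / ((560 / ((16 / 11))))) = -2310 / 347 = -6.66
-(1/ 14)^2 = -1/ 196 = -0.01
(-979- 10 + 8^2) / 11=-925 / 11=-84.09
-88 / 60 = -22 / 15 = -1.47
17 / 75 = 0.23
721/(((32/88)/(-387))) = -3069297/4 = -767324.25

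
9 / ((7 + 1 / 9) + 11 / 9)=1.08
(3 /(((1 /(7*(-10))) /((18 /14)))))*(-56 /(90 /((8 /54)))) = 224 /9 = 24.89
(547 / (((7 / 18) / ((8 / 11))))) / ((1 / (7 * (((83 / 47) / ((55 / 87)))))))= 20002.94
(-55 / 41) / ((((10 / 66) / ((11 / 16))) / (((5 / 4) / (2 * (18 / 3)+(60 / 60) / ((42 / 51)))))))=-27951 / 48544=-0.58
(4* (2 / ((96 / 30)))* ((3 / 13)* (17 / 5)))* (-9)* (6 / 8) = -1377 / 104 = -13.24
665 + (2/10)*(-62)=3263/5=652.60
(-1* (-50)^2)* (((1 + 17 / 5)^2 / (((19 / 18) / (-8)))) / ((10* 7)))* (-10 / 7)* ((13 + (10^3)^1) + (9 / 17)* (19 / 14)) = -840760272000 / 110789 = -7588842.50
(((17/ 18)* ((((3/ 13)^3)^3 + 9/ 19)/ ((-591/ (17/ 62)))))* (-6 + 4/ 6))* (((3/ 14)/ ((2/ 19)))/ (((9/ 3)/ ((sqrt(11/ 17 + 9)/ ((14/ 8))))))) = 206031080848* sqrt(697)/ 4079985693267393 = 0.00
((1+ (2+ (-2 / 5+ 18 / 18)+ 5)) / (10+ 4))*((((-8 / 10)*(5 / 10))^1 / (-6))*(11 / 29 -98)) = -4.00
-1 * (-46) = 46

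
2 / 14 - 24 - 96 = -839 / 7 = -119.86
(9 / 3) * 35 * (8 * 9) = 7560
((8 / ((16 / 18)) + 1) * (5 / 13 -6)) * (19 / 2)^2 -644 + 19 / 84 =-6237131 / 1092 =-5711.66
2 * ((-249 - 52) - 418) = -1438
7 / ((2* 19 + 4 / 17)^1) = 119 / 650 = 0.18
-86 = -86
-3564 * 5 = -17820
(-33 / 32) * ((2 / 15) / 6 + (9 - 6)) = -3.12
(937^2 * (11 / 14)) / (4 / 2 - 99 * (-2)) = 9657659 / 2800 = 3449.16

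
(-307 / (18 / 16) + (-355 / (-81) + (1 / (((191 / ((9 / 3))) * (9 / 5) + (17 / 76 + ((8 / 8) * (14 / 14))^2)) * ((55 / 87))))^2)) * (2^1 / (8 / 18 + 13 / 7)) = -7929975248407702 / 33987194445105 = -233.32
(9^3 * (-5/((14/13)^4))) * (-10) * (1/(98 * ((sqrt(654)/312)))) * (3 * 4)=20300444775 * sqrt(654)/12823741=40483.65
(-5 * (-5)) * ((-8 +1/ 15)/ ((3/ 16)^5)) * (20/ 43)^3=-4991221760000/ 57960603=-86114.04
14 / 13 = 1.08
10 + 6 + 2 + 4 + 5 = 27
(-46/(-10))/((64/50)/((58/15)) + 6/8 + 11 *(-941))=-0.00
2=2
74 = 74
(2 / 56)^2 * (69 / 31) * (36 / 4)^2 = 5589 / 24304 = 0.23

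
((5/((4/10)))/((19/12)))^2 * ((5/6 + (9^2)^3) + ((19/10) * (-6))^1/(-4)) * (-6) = -71745032250/361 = -198739701.52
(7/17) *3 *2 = 42/17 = 2.47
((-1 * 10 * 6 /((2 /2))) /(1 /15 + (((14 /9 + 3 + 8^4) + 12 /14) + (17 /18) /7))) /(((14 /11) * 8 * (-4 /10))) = 4125 /1148452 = 0.00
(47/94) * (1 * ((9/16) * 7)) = 63/32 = 1.97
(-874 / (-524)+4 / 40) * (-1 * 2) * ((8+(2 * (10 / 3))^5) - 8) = -494080000 / 10611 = -46563.00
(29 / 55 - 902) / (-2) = 49581 / 110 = 450.74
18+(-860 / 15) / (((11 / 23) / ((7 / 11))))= -21158 / 363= -58.29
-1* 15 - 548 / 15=-773 / 15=-51.53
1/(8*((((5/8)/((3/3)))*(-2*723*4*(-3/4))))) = 1/21690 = 0.00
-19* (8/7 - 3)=247/7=35.29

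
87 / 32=2.72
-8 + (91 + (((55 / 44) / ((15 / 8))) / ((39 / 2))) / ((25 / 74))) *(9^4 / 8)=194236559 / 2600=74706.37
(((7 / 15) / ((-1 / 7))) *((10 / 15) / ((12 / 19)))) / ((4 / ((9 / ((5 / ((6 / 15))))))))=-931 / 1500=-0.62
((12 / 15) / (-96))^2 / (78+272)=1 / 5040000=0.00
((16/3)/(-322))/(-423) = 8/204309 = 0.00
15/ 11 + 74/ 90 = 1082/ 495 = 2.19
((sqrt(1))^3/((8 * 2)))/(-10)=-1/160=-0.01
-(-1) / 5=1 / 5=0.20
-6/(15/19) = -38/5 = -7.60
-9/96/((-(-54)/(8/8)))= -0.00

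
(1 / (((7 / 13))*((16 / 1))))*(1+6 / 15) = 13 / 80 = 0.16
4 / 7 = 0.57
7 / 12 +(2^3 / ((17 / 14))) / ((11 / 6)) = 9373 / 2244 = 4.18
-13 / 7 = -1.86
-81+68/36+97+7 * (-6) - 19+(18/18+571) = 528.89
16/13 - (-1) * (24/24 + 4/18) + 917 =107576/117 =919.45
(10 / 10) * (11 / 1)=11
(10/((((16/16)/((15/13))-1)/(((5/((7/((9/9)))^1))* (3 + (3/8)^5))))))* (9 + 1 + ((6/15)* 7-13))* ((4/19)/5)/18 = 164245/2179072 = 0.08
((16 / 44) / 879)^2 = 16 / 93489561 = 0.00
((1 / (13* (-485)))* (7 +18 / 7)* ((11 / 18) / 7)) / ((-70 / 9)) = 737 / 43252300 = 0.00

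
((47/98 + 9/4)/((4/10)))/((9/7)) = 5.31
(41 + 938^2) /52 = 879885 /52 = 16920.87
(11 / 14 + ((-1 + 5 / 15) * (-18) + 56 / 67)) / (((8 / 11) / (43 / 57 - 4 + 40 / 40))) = -374792 / 8911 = -42.06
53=53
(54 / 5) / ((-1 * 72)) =-3 / 20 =-0.15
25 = 25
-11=-11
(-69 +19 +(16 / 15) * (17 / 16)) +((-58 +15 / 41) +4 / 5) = -65006 / 615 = -105.70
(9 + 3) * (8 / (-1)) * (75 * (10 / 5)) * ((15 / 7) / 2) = -108000 / 7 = -15428.57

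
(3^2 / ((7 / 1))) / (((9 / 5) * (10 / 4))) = 2 / 7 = 0.29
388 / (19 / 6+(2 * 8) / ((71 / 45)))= 165288 / 5669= 29.16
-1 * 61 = -61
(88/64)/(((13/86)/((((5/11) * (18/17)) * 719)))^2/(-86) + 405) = 3662189824025700/1078681366343478239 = 0.00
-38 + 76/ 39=-1406/ 39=-36.05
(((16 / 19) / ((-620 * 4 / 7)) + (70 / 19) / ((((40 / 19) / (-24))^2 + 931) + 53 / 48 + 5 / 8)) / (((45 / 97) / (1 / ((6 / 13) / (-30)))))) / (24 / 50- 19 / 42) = -19826735067230 / 2484639479499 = -7.98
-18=-18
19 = 19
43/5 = 8.60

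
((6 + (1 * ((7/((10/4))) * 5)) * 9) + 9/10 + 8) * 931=1311779/10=131177.90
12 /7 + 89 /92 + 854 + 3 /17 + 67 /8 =18945145 /21896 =865.23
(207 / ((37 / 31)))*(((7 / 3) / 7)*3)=6417 / 37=173.43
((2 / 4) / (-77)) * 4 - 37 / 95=-3039 / 7315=-0.42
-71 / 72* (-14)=497 / 36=13.81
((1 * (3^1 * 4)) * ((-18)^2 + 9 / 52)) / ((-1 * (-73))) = 53.29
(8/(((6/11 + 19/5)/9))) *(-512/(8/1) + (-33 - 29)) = -498960/239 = -2087.70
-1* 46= -46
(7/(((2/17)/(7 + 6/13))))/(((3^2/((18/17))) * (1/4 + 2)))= 2716/117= 23.21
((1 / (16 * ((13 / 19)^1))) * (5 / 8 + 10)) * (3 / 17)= 285 / 1664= 0.17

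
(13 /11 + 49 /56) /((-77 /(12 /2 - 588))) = 15.55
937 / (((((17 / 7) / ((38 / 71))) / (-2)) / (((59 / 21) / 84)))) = -1050377 / 76041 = -13.81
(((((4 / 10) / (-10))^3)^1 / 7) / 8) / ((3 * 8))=-1 / 21000000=-0.00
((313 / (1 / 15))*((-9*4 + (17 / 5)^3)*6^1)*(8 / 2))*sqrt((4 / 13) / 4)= 9307368*sqrt(13) / 325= 103255.98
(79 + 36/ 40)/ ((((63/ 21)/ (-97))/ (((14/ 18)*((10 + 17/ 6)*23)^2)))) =-1701585107761/ 9720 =-175060196.27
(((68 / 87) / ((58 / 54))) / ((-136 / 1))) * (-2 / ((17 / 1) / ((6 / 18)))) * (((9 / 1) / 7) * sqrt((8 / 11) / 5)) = 54 * sqrt(110) / 5504345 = 0.00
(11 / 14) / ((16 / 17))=187 / 224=0.83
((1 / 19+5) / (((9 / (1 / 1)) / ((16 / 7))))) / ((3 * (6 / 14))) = 512 / 513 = 1.00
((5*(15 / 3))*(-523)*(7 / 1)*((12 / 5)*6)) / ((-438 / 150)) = 32949000 / 73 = 451356.16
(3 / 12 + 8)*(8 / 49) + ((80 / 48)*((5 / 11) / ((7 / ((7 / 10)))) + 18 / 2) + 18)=111323 / 3234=34.42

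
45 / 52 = 0.87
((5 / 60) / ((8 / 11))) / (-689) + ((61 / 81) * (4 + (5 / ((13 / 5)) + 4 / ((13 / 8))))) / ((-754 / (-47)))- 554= -372732105329 / 673279776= -553.61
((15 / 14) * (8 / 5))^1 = 12 / 7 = 1.71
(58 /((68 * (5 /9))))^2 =68121 /28900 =2.36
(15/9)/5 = 1/3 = 0.33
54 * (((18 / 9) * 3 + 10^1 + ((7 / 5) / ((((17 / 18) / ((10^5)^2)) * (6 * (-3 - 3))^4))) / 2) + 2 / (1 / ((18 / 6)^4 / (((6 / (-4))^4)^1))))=110564728 / 459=240881.76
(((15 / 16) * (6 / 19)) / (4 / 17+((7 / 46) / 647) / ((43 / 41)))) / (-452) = -54390055 / 19557521104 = -0.00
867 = 867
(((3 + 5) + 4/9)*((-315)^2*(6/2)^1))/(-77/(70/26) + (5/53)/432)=-41109768000/467729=-87892.28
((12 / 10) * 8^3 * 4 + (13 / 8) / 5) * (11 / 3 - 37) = -491585 / 6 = -81930.83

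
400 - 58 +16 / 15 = 5146 / 15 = 343.07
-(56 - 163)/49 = 107/49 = 2.18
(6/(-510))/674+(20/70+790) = 316928273/401030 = 790.29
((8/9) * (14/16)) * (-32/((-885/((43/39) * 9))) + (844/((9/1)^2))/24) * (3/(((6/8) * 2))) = 1.23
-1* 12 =-12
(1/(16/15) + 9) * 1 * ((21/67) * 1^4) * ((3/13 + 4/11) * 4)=7.41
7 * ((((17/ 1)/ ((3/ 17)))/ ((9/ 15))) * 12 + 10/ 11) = 13493.03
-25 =-25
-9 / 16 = -0.56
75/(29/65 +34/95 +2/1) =92625/3463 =26.75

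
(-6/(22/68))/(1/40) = -8160/11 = -741.82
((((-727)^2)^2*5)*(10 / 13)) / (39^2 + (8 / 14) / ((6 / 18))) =97770016344350 / 138567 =705579368.42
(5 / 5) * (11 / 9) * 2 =22 / 9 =2.44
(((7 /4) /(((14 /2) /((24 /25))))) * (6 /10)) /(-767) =-18 /95875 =-0.00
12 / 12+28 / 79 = 107 / 79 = 1.35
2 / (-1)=-2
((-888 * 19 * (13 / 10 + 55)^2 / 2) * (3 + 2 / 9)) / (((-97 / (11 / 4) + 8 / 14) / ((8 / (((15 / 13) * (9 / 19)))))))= 122901671950057 / 3381750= 36342624.96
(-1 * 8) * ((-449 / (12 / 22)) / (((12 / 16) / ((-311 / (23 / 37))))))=-909329168 / 207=-4392894.53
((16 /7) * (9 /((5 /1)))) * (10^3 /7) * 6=172800 /49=3526.53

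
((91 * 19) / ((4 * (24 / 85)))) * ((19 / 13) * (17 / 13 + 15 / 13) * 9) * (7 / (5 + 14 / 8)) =6014260 / 117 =51403.93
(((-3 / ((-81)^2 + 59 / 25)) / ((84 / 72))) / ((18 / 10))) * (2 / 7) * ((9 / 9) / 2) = -125 / 4020058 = -0.00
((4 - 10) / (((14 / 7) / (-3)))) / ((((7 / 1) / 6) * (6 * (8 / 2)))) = 9 / 28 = 0.32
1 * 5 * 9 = 45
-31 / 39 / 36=-31 / 1404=-0.02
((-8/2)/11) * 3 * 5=-60/11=-5.45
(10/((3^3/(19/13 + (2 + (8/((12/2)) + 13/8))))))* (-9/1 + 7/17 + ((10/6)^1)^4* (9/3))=34.62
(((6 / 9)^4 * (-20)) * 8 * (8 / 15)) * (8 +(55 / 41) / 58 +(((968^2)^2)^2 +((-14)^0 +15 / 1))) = -417159512838448926527505397760 / 32103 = -12994409022161446797106360.00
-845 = -845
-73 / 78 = -0.94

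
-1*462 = -462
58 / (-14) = -4.14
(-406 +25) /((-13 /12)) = 4572 /13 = 351.69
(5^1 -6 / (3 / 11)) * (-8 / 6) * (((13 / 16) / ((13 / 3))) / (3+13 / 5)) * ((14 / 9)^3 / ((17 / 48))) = 1960 / 243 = 8.07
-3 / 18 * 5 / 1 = -5 / 6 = -0.83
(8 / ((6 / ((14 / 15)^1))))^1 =56 / 45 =1.24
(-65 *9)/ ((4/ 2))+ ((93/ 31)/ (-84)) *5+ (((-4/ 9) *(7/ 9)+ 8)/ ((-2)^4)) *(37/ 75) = -2487224/ 8505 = -292.44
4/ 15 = 0.27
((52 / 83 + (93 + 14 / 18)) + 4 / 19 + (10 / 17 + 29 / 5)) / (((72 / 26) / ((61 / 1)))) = 96627509147 / 43430580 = 2224.87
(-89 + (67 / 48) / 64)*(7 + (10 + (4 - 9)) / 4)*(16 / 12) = -3006751 / 3072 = -978.76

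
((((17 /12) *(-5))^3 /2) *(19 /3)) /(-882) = 11668375 /9144576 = 1.28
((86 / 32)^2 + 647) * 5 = 837405 / 256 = 3271.11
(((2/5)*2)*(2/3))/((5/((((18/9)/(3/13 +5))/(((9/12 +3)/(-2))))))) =-416/19125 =-0.02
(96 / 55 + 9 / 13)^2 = 3038049 / 511225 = 5.94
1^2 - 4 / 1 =-3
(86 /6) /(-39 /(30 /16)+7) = -215 /207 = -1.04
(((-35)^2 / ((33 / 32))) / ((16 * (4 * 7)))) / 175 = 1 / 66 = 0.02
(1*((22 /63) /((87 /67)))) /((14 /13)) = 9581 /38367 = 0.25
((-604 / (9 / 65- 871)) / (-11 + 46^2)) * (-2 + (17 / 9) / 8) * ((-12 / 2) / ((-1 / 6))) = -249301 / 11915563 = -0.02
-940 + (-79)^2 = 5301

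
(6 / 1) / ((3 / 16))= 32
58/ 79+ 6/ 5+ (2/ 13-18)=-81708/ 5135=-15.91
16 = 16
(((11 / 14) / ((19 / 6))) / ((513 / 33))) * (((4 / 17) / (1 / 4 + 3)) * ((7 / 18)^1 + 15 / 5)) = 59048 / 15078609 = 0.00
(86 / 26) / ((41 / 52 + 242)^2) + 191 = 30443618319 / 159390625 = 191.00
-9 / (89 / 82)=-738 / 89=-8.29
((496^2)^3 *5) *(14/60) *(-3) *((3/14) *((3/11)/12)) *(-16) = 44669522870796288/11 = 4060865715526935.27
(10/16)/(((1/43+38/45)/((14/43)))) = 1575/6716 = 0.23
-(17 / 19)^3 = -4913 / 6859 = -0.72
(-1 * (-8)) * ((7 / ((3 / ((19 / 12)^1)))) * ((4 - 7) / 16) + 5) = 827 / 24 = 34.46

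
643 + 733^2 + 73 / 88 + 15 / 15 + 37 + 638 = 47397577 / 88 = 538608.83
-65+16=-49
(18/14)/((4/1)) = 0.32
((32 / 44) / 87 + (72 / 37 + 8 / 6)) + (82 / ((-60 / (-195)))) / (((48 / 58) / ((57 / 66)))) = 281.40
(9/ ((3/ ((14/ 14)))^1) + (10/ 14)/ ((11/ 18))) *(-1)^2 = 321/ 77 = 4.17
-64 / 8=-8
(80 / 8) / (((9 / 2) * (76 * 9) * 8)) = 0.00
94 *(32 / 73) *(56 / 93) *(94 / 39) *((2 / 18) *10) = 158341120 / 2382939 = 66.45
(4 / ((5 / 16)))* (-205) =-2624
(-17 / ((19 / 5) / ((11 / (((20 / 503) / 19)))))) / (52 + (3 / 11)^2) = -11381381 / 25204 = -451.57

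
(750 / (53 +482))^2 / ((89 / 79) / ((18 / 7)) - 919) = -6399000 / 2990925311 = -0.00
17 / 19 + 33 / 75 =634 / 475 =1.33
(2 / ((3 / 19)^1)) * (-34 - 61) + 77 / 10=-35869 / 30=-1195.63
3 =3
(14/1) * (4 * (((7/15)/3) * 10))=784/9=87.11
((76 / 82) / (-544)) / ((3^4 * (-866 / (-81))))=-19 / 9657632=-0.00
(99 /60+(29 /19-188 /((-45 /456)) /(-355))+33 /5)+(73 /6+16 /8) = 2505983 /134900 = 18.58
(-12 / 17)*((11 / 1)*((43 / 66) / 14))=-43 / 119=-0.36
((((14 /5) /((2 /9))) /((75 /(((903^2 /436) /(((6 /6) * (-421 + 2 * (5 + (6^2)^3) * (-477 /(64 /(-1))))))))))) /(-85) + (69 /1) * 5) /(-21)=-2962529884571471 /180327908796875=-16.43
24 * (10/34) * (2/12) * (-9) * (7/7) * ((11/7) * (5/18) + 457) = -576370/119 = -4843.45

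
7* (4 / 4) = 7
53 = 53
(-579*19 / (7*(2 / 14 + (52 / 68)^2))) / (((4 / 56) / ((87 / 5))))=-1936187001 / 3680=-526137.77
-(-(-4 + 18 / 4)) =1 / 2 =0.50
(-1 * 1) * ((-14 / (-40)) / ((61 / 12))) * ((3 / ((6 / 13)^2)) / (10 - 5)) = -1183 / 6100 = -0.19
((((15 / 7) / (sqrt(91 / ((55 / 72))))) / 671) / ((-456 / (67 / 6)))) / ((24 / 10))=-1675* sqrt(10010) / 56133133056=-0.00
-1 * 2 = -2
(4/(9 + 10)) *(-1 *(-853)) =3412/19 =179.58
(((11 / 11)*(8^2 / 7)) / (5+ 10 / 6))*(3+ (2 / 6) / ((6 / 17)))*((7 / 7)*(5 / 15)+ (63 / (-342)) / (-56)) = 21797 / 11970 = 1.82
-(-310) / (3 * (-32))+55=2485 / 48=51.77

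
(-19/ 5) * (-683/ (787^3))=12977/ 2437217015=0.00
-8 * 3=-24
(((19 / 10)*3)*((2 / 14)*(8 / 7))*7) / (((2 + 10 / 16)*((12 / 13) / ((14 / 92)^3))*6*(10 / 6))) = 1729 / 1825050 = 0.00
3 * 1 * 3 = 9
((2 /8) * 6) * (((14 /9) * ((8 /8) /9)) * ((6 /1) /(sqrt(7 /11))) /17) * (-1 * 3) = -2 * sqrt(77) /51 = -0.34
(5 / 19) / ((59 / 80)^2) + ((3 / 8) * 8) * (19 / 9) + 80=17226001 / 198417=86.82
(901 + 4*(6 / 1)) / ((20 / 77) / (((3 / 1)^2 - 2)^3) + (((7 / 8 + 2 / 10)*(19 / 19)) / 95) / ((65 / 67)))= 6034253225000 / 81030091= 74469.29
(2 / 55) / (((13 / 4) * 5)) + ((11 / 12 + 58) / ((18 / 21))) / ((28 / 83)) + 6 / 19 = 3992128301 / 19562400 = 204.07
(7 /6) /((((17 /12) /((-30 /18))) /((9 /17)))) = -210 /289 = -0.73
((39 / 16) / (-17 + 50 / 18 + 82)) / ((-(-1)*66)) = 117 / 214720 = 0.00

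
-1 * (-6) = 6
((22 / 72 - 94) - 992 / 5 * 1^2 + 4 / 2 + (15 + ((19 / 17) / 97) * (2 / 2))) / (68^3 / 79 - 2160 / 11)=-70953948197 / 975977403840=-0.07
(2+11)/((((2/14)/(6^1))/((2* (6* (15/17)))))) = 5781.18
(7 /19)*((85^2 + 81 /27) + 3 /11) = 556577 /209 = 2663.05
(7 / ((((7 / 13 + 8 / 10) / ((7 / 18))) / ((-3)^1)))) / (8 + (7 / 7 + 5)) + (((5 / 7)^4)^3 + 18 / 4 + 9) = 189036198946939 / 14450303837844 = 13.08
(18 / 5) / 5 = 18 / 25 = 0.72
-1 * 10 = -10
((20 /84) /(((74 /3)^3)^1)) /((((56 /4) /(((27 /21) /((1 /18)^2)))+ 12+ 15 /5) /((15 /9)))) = 54675 /31087366996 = 0.00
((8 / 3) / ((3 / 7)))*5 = 280 / 9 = 31.11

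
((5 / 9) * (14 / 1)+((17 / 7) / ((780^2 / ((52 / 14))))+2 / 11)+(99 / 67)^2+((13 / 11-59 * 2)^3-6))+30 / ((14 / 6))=-10921097755035633397 / 6850773329400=-1594140.87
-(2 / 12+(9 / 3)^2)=-55 / 6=-9.17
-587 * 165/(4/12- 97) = 58113/58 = 1001.95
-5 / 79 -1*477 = -37688 / 79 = -477.06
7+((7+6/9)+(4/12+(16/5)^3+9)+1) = 7221/125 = 57.77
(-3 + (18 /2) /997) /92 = -0.03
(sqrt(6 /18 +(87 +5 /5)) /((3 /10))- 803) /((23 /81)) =-65043 /23 +90 * sqrt(795) /23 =-2717.63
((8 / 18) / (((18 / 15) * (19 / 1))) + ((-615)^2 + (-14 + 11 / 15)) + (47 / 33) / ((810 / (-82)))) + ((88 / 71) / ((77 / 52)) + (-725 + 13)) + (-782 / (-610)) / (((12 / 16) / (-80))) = 2905152348823357 / 7698547395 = 377363.70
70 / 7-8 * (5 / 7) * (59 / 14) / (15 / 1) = 1234 / 147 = 8.39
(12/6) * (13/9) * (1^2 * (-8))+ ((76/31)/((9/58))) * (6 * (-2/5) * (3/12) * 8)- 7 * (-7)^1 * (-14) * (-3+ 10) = -6836822/1395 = -4900.95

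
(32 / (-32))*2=-2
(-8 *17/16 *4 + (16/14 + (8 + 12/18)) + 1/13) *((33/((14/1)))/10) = -5.68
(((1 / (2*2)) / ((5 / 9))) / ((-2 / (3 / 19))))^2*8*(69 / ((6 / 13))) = 217971 / 144400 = 1.51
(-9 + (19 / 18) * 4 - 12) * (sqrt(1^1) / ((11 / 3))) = -151 / 33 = -4.58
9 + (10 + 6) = 25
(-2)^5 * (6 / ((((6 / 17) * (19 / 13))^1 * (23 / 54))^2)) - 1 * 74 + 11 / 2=-1545313217 / 381938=-4045.98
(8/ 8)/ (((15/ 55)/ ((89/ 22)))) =89/ 6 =14.83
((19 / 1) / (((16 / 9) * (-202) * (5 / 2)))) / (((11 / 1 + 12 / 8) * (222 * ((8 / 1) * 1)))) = -57 / 59792000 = -0.00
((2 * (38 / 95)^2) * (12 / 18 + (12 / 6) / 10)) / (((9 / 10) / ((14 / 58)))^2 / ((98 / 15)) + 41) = 1997632 / 310650225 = 0.01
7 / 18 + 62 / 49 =1459 / 882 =1.65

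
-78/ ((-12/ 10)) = 65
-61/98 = -0.62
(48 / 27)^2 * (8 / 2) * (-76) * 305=-23736320 / 81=-293040.99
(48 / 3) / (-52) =-0.31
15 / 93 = 5 / 31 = 0.16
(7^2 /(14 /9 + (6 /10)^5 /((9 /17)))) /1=1378125 /47881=28.78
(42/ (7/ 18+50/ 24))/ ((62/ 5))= 3780/ 2759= 1.37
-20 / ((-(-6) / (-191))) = 1910 / 3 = 636.67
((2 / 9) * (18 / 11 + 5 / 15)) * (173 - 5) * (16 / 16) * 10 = 72800 / 99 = 735.35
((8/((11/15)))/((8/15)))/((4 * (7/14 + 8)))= 0.60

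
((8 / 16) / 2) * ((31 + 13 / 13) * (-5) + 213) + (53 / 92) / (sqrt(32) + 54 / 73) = 282437 * sqrt(2) / 3855076 + 102055051 / 7710152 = 13.34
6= 6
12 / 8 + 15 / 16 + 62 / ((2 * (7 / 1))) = 769 / 112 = 6.87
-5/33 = -0.15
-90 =-90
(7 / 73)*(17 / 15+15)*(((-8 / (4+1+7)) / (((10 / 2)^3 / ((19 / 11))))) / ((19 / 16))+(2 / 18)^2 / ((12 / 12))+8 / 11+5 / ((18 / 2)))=22081444 / 11086875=1.99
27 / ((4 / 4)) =27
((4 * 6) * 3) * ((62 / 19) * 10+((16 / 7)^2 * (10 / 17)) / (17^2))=10750001760 / 4574003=2350.24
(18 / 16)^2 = 81 / 64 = 1.27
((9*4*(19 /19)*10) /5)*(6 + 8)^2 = 14112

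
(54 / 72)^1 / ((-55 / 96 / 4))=-288 / 55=-5.24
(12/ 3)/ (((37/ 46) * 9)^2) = 8464/ 110889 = 0.08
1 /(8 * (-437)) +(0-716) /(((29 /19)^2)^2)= -131.93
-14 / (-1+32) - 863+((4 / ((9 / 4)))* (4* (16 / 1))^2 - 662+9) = 1608526 / 279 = 5765.33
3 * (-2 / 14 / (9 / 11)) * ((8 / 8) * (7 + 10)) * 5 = -935 / 21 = -44.52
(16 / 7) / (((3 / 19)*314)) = 152 / 3297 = 0.05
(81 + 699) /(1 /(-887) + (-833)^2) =345930 /307739771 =0.00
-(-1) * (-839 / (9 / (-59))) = 49501 / 9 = 5500.11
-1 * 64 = -64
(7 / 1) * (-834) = -5838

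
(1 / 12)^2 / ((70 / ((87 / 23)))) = 29 / 77280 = 0.00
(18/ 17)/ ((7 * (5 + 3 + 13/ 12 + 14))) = 216/ 32963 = 0.01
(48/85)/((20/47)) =564/425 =1.33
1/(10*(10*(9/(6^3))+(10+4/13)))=0.01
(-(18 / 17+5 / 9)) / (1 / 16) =-3952 / 153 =-25.83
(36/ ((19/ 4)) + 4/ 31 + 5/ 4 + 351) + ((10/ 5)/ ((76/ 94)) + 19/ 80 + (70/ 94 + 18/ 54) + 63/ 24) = 2434147441/ 6643920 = 366.37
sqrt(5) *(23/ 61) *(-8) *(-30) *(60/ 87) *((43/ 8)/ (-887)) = -593400 *sqrt(5)/ 1569103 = -0.85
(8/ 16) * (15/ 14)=15/ 28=0.54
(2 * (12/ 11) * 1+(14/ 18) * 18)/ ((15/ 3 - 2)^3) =178/ 297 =0.60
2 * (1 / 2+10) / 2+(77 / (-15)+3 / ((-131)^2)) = 2763011 / 514830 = 5.37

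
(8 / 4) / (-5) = -2 / 5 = -0.40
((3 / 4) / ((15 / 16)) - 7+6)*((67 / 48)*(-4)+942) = -187.28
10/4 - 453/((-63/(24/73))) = 4971/1022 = 4.86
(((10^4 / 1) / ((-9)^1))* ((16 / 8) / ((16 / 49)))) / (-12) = 30625 / 54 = 567.13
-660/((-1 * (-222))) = -110/37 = -2.97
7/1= 7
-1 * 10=-10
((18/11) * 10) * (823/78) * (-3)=-74070/143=-517.97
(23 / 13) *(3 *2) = 138 / 13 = 10.62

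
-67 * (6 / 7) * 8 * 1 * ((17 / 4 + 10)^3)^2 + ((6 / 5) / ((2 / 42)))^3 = -861694652457333 / 224000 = -3846851127.04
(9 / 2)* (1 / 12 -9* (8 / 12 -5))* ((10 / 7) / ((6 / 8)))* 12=4020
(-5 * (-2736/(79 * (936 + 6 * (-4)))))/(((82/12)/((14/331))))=1260/1072109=0.00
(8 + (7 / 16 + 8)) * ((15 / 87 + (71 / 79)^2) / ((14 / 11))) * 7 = 256600421 / 2895824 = 88.61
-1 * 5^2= -25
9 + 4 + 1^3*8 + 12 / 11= 243 / 11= 22.09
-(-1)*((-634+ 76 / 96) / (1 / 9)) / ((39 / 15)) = -17535 / 8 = -2191.88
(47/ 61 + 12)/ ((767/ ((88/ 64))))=8569/ 374296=0.02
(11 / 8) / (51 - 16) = 0.04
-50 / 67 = -0.75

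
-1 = -1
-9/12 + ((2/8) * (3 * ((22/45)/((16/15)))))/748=-1631/2176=-0.75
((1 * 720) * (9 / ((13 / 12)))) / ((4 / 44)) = 65796.92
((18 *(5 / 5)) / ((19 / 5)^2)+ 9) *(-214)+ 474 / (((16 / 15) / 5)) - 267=-237.88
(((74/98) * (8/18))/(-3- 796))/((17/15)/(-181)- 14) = 133940/4466385231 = 0.00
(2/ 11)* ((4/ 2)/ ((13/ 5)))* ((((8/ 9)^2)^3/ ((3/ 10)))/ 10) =5242880/ 227988189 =0.02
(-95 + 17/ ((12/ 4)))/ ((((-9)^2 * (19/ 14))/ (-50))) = 187600/ 4617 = 40.63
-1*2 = -2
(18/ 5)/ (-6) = -3/ 5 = -0.60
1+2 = 3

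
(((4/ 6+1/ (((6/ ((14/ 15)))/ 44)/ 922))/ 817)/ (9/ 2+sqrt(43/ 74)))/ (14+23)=568012/ 11891435 - 568012 * sqrt(3182)/ 3959847855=0.04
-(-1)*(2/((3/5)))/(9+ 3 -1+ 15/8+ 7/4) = 80/351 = 0.23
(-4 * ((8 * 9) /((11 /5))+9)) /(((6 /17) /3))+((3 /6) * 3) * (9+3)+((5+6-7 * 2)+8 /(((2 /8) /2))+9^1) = -14638 /11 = -1330.73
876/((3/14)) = 4088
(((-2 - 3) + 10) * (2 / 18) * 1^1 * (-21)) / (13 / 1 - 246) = 35 / 699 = 0.05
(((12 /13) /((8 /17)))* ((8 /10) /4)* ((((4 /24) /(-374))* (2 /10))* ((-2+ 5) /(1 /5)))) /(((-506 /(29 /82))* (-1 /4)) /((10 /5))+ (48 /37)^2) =-119103 /40996009340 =-0.00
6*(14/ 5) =84/ 5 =16.80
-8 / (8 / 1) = -1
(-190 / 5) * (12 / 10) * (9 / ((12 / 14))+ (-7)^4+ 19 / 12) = -110036.60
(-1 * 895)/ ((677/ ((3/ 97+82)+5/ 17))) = -121499830/ 1116373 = -108.83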